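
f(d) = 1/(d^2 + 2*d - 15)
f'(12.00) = 0.00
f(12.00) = 0.01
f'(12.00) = 0.00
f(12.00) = 0.01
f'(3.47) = -0.56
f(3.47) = 0.25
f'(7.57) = -0.01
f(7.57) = 0.02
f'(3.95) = -0.14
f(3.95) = 0.12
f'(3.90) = -0.15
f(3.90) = 0.12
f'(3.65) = -0.29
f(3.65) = 0.18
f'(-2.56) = 0.02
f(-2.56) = -0.07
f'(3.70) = -0.25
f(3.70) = 0.16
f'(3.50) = -0.50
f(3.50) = 0.24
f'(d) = (-2*d - 2)/(d^2 + 2*d - 15)^2 = 2*(-d - 1)/(d^2 + 2*d - 15)^2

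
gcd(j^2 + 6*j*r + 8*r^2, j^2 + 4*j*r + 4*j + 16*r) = j + 4*r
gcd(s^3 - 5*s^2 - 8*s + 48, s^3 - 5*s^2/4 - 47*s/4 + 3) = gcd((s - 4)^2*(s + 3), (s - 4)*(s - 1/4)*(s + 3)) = s^2 - s - 12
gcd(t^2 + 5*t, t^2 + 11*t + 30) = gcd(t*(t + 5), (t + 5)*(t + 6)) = t + 5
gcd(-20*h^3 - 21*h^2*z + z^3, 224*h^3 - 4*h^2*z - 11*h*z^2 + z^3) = 4*h + z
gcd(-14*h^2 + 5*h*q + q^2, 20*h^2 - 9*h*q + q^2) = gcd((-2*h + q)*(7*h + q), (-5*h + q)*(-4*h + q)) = 1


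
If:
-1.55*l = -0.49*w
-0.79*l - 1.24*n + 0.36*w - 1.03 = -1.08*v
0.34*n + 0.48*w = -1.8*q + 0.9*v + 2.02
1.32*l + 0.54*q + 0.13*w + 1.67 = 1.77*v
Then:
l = 0.316129032258064*w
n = 0.305021239473591*w + 0.463454744792301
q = 1.77758997577185 - 0.200222404293565*w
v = 0.248118770769559*w + 1.48581841068746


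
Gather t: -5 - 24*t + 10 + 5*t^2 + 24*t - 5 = 5*t^2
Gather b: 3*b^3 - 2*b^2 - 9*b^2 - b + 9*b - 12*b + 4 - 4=3*b^3 - 11*b^2 - 4*b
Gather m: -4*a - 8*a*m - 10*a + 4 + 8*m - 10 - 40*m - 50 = -14*a + m*(-8*a - 32) - 56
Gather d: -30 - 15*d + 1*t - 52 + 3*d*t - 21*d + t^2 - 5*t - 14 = d*(3*t - 36) + t^2 - 4*t - 96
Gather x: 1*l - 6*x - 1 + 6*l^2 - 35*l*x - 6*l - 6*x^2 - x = 6*l^2 - 5*l - 6*x^2 + x*(-35*l - 7) - 1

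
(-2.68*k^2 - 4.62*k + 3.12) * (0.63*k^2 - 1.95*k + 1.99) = -1.6884*k^4 + 2.3154*k^3 + 5.6414*k^2 - 15.2778*k + 6.2088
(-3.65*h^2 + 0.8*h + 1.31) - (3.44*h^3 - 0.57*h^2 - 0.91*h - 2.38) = -3.44*h^3 - 3.08*h^2 + 1.71*h + 3.69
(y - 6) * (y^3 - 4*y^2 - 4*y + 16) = y^4 - 10*y^3 + 20*y^2 + 40*y - 96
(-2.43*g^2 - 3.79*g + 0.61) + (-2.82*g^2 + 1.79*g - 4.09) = -5.25*g^2 - 2.0*g - 3.48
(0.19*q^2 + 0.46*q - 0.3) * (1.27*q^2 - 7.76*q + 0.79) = 0.2413*q^4 - 0.8902*q^3 - 3.8005*q^2 + 2.6914*q - 0.237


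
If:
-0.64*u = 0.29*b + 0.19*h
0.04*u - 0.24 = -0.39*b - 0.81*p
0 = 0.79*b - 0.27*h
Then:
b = -0.756567425569177*u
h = -2.21366024518389*u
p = 0.314890488854295*u + 0.296296296296296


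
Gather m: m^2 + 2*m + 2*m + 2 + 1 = m^2 + 4*m + 3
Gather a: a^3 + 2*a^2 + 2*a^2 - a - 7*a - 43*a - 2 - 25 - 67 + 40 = a^3 + 4*a^2 - 51*a - 54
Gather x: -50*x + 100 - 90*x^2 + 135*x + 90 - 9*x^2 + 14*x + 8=-99*x^2 + 99*x + 198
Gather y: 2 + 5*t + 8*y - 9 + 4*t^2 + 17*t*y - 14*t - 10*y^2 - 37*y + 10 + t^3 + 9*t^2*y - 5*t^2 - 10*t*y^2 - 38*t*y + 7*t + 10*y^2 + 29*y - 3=t^3 - t^2 - 10*t*y^2 - 2*t + y*(9*t^2 - 21*t)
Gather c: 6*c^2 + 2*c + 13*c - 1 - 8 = 6*c^2 + 15*c - 9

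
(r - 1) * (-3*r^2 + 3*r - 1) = -3*r^3 + 6*r^2 - 4*r + 1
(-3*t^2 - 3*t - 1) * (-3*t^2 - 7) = 9*t^4 + 9*t^3 + 24*t^2 + 21*t + 7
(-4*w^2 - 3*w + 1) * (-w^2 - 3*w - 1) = 4*w^4 + 15*w^3 + 12*w^2 - 1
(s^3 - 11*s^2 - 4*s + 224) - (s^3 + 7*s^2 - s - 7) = -18*s^2 - 3*s + 231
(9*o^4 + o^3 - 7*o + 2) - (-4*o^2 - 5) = 9*o^4 + o^3 + 4*o^2 - 7*o + 7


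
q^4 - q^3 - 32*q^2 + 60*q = q*(q - 5)*(q - 2)*(q + 6)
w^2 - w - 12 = (w - 4)*(w + 3)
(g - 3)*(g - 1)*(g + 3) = g^3 - g^2 - 9*g + 9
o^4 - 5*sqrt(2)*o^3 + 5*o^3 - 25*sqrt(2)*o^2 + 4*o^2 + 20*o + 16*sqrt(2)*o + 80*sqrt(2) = (o + 5)*(o - 4*sqrt(2))*(o - 2*sqrt(2))*(o + sqrt(2))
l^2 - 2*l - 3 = (l - 3)*(l + 1)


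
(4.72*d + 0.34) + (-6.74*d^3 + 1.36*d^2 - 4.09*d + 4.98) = -6.74*d^3 + 1.36*d^2 + 0.63*d + 5.32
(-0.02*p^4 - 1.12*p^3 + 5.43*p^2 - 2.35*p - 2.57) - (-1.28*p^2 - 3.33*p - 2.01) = -0.02*p^4 - 1.12*p^3 + 6.71*p^2 + 0.98*p - 0.56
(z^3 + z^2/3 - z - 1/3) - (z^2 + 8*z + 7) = z^3 - 2*z^2/3 - 9*z - 22/3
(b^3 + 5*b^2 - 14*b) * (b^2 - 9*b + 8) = b^5 - 4*b^4 - 51*b^3 + 166*b^2 - 112*b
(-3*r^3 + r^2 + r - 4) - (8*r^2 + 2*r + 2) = -3*r^3 - 7*r^2 - r - 6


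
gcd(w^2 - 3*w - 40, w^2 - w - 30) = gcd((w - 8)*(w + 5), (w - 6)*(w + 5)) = w + 5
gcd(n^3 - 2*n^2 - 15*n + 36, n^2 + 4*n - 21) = n - 3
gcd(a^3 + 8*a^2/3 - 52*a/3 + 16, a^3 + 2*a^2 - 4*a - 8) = a - 2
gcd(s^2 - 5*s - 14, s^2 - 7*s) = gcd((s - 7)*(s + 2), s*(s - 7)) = s - 7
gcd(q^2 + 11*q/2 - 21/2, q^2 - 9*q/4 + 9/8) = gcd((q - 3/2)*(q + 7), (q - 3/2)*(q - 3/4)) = q - 3/2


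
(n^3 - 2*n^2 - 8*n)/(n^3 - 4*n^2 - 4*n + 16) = n/(n - 2)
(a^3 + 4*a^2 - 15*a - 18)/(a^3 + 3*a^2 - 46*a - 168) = (a^2 - 2*a - 3)/(a^2 - 3*a - 28)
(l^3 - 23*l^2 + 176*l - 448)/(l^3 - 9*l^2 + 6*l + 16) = (l^2 - 15*l + 56)/(l^2 - l - 2)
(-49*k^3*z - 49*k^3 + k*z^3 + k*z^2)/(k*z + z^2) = k*(-49*k^2*z - 49*k^2 + z^3 + z^2)/(z*(k + z))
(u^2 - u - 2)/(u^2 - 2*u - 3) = (u - 2)/(u - 3)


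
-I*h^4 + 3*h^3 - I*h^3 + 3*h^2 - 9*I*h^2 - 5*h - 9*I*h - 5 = (h - I)^2*(h + 5*I)*(-I*h - I)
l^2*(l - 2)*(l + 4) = l^4 + 2*l^3 - 8*l^2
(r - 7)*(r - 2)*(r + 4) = r^3 - 5*r^2 - 22*r + 56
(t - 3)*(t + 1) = t^2 - 2*t - 3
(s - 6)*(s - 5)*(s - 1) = s^3 - 12*s^2 + 41*s - 30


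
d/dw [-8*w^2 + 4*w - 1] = 4 - 16*w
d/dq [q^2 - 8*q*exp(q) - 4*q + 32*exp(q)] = -8*q*exp(q) + 2*q + 24*exp(q) - 4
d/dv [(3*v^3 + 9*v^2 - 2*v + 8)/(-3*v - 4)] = (-18*v^3 - 63*v^2 - 72*v + 32)/(9*v^2 + 24*v + 16)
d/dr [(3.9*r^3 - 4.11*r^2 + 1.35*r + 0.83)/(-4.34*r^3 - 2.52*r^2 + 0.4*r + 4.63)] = (-27.6654*r^4 + 14.838*r^3 + 66.7356*r^2 - 33.8754*r + 5.9185)/(18.8356*r^6 + 21.8736*r^5 + 2.8784*r^4 - 42.2044*r^3 - 23.1752*r^2 + 3.704*r + 21.4369)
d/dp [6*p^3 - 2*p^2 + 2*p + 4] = 18*p^2 - 4*p + 2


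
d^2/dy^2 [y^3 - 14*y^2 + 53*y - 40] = 6*y - 28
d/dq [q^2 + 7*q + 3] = 2*q + 7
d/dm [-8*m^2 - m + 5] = -16*m - 1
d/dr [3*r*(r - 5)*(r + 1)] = 9*r^2 - 24*r - 15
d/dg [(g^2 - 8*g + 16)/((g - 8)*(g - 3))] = (-3*g^2 + 16*g - 16)/(g^4 - 22*g^3 + 169*g^2 - 528*g + 576)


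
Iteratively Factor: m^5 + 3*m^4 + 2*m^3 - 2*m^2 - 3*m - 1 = (m + 1)*(m^4 + 2*m^3 - 2*m - 1) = (m + 1)^2*(m^3 + m^2 - m - 1) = (m + 1)^3*(m^2 - 1) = (m - 1)*(m + 1)^3*(m + 1)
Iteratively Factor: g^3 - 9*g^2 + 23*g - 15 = (g - 1)*(g^2 - 8*g + 15) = (g - 5)*(g - 1)*(g - 3)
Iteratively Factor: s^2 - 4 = (s - 2)*(s + 2)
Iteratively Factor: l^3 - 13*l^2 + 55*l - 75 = (l - 5)*(l^2 - 8*l + 15) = (l - 5)*(l - 3)*(l - 5)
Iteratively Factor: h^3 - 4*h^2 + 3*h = (h - 3)*(h^2 - h) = h*(h - 3)*(h - 1)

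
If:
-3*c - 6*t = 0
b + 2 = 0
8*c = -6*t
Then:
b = -2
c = 0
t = 0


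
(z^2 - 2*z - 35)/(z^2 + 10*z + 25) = (z - 7)/(z + 5)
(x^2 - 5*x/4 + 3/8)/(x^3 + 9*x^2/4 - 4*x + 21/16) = 2/(2*x + 7)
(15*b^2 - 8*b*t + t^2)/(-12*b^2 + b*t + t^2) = (-5*b + t)/(4*b + t)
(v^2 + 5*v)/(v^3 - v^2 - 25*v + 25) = v/(v^2 - 6*v + 5)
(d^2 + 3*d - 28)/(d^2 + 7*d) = (d - 4)/d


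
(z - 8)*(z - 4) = z^2 - 12*z + 32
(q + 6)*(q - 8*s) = q^2 - 8*q*s + 6*q - 48*s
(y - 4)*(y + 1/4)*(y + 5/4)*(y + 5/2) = y^4 - 191*y^2/16 - 495*y/32 - 25/8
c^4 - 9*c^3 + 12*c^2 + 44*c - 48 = (c - 6)*(c - 4)*(c - 1)*(c + 2)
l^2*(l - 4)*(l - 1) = l^4 - 5*l^3 + 4*l^2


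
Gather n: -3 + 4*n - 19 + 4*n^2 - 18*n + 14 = 4*n^2 - 14*n - 8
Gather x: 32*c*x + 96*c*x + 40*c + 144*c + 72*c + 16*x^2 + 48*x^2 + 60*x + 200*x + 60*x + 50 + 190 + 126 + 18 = 256*c + 64*x^2 + x*(128*c + 320) + 384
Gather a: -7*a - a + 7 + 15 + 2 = 24 - 8*a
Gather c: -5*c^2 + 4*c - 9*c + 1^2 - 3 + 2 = -5*c^2 - 5*c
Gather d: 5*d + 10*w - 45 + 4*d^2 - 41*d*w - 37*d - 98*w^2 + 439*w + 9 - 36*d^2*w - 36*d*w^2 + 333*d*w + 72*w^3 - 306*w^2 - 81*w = d^2*(4 - 36*w) + d*(-36*w^2 + 292*w - 32) + 72*w^3 - 404*w^2 + 368*w - 36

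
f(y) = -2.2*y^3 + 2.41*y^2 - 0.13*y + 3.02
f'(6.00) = -208.81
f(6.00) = -386.20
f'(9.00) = -491.35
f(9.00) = -1406.74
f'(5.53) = -175.31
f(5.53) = -296.05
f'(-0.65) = -6.05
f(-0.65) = 4.73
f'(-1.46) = -21.24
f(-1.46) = 15.19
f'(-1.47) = -21.48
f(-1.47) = 15.41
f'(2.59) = -31.92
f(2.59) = -19.37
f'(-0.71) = -6.88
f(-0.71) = 5.11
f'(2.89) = -41.32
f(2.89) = -30.33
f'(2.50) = -29.33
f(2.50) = -16.62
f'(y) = -6.6*y^2 + 4.82*y - 0.13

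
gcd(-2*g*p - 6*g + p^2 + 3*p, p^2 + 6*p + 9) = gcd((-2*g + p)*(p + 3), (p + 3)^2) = p + 3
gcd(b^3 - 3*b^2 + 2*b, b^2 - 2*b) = b^2 - 2*b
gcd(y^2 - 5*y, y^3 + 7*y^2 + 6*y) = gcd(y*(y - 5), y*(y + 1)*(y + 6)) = y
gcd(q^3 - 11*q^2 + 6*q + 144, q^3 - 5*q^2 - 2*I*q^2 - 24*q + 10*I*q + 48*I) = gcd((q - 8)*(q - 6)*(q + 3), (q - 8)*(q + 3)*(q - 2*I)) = q^2 - 5*q - 24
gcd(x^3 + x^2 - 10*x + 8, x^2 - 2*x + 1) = x - 1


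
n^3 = n^3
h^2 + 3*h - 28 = (h - 4)*(h + 7)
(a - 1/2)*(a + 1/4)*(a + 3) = a^3 + 11*a^2/4 - 7*a/8 - 3/8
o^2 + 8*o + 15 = (o + 3)*(o + 5)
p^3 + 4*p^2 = p^2*(p + 4)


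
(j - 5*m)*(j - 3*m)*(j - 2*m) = j^3 - 10*j^2*m + 31*j*m^2 - 30*m^3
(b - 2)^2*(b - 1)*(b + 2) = b^4 - 3*b^3 - 2*b^2 + 12*b - 8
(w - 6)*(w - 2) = w^2 - 8*w + 12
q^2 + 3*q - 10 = (q - 2)*(q + 5)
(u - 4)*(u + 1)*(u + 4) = u^3 + u^2 - 16*u - 16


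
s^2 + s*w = s*(s + w)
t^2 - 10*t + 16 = (t - 8)*(t - 2)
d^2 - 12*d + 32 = (d - 8)*(d - 4)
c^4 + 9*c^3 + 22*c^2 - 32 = (c - 1)*(c + 2)*(c + 4)^2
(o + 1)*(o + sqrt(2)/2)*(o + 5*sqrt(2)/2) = o^3 + o^2 + 3*sqrt(2)*o^2 + 5*o/2 + 3*sqrt(2)*o + 5/2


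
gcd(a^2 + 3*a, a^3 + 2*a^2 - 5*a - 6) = a + 3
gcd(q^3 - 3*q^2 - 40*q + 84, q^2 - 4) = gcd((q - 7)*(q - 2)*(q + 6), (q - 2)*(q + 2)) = q - 2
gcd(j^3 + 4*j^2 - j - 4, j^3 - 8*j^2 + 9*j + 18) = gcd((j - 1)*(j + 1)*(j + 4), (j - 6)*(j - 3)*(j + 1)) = j + 1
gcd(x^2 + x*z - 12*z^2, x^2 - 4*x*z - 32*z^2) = x + 4*z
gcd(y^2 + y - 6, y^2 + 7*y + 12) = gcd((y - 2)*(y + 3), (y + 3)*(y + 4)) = y + 3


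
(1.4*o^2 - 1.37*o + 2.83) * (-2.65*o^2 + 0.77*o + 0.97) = -3.71*o^4 + 4.7085*o^3 - 7.1964*o^2 + 0.8502*o + 2.7451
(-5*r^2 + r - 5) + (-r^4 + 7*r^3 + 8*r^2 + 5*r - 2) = -r^4 + 7*r^3 + 3*r^2 + 6*r - 7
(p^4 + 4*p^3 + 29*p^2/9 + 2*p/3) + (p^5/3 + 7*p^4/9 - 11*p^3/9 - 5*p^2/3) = p^5/3 + 16*p^4/9 + 25*p^3/9 + 14*p^2/9 + 2*p/3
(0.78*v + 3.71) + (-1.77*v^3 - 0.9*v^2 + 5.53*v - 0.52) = -1.77*v^3 - 0.9*v^2 + 6.31*v + 3.19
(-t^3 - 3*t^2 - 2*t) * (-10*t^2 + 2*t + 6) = 10*t^5 + 28*t^4 + 8*t^3 - 22*t^2 - 12*t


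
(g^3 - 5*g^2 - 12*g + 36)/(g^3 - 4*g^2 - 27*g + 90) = (g^2 + g - 6)/(g^2 + 2*g - 15)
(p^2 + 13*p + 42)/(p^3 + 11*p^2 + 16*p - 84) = 1/(p - 2)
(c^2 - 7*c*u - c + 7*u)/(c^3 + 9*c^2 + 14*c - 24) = (c - 7*u)/(c^2 + 10*c + 24)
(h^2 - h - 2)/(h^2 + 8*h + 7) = (h - 2)/(h + 7)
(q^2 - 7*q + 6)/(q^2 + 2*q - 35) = (q^2 - 7*q + 6)/(q^2 + 2*q - 35)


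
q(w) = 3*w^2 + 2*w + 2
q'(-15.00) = -88.00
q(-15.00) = 647.00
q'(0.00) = 2.00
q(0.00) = 2.00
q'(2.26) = 15.56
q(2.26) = 21.84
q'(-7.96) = -45.76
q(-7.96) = 176.16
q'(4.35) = 28.10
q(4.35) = 67.47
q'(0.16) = 2.96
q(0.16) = 2.40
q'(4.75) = 30.50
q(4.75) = 79.19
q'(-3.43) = -18.58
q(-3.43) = 30.43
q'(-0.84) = -3.04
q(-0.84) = 2.44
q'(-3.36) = -18.16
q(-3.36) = 29.15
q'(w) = 6*w + 2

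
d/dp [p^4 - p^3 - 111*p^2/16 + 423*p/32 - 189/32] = 4*p^3 - 3*p^2 - 111*p/8 + 423/32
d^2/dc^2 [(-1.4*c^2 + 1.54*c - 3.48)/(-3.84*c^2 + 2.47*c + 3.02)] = (2.8421709430404e-14*c^4 - 18.8590079999999*c^3 + 405.301248*c^2 - 305.197056*c + 171.688064)/(56.623104*c^6 - 109.264896*c^5 - 63.312768*c^4 + 156.795353*c^3 + 49.792854*c^2 - 67.582164*c - 27.543608)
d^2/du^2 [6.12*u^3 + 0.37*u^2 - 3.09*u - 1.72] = 36.72*u + 0.74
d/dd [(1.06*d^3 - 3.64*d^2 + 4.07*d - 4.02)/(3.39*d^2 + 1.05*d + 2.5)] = (3.5934*d^4 + 2.226*d^3 - 9.6693*d^2 + 9.0556*d + 14.396)/(11.4921*d^4 + 7.119*d^3 + 18.0525*d^2 + 5.25*d + 6.25)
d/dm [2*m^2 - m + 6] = 4*m - 1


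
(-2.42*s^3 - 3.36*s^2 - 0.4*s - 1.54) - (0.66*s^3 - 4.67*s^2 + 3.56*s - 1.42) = -3.08*s^3 + 1.31*s^2 - 3.96*s - 0.12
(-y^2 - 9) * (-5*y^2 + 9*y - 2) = 5*y^4 - 9*y^3 + 47*y^2 - 81*y + 18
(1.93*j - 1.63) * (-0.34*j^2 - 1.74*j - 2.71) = -0.6562*j^3 - 2.804*j^2 - 2.3941*j + 4.4173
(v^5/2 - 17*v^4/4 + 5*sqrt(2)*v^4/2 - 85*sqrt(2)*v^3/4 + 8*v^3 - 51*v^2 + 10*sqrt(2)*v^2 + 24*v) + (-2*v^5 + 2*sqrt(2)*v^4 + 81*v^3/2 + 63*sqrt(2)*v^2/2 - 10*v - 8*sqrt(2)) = -3*v^5/2 - 17*v^4/4 + 9*sqrt(2)*v^4/2 - 85*sqrt(2)*v^3/4 + 97*v^3/2 - 51*v^2 + 83*sqrt(2)*v^2/2 + 14*v - 8*sqrt(2)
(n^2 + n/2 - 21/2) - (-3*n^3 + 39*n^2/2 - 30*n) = 3*n^3 - 37*n^2/2 + 61*n/2 - 21/2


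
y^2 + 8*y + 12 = (y + 2)*(y + 6)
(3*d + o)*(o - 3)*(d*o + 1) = 3*d^2*o^2 - 9*d^2*o + d*o^3 - 3*d*o^2 + 3*d*o - 9*d + o^2 - 3*o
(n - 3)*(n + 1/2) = n^2 - 5*n/2 - 3/2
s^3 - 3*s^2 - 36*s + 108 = (s - 6)*(s - 3)*(s + 6)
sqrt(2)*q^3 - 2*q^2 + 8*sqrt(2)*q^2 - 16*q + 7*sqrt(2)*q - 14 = (q + 7)*(q - sqrt(2))*(sqrt(2)*q + sqrt(2))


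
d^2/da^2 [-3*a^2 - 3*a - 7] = -6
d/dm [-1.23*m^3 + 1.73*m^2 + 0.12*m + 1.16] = -3.69*m^2 + 3.46*m + 0.12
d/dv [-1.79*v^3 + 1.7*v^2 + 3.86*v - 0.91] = -5.37*v^2 + 3.4*v + 3.86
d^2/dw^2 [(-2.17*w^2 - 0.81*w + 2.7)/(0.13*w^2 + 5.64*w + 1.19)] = (3.15471*w^3 + 2.28797399999999*w^2 + 12.629682*w + 175.663378)/(0.002197*w^6 + 0.285948*w^5 + 12.466077*w^4 + 184.641192*w^3 + 114.112551*w^2 + 23.960412*w + 1.685159)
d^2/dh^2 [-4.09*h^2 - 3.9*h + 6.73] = -8.18000000000000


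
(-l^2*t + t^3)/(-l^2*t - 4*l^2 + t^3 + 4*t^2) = t/(t + 4)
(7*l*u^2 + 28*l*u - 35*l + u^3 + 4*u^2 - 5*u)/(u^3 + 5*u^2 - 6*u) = (7*l*u + 35*l + u^2 + 5*u)/(u*(u + 6))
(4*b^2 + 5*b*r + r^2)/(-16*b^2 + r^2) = (b + r)/(-4*b + r)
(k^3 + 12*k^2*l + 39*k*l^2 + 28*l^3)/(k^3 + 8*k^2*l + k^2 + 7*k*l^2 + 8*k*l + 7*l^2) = (k + 4*l)/(k + 1)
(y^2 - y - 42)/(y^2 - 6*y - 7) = (y + 6)/(y + 1)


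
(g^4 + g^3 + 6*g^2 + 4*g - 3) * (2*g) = 2*g^5 + 2*g^4 + 12*g^3 + 8*g^2 - 6*g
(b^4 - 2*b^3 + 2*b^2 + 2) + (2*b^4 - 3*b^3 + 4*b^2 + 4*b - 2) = 3*b^4 - 5*b^3 + 6*b^2 + 4*b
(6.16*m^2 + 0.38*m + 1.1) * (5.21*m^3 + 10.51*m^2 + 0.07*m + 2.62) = 32.0936*m^5 + 66.7214*m^4 + 10.156*m^3 + 27.7268*m^2 + 1.0726*m + 2.882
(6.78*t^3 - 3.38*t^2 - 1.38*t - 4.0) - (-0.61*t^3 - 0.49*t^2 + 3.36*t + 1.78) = 7.39*t^3 - 2.89*t^2 - 4.74*t - 5.78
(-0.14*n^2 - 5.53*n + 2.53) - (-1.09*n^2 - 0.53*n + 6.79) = 0.95*n^2 - 5.0*n - 4.26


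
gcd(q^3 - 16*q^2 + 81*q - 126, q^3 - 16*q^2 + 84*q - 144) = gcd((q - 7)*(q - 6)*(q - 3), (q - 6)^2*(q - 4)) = q - 6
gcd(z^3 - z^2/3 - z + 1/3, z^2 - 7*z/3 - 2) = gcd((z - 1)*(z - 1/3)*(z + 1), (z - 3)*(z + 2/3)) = 1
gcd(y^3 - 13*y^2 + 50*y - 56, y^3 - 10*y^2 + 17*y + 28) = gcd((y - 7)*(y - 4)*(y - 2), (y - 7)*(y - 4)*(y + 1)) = y^2 - 11*y + 28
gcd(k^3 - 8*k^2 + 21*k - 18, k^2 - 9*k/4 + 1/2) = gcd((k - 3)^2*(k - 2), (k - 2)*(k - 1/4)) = k - 2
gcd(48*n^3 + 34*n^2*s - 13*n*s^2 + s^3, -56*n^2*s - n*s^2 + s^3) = -8*n + s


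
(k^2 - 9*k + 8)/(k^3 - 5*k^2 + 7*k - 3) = (k - 8)/(k^2 - 4*k + 3)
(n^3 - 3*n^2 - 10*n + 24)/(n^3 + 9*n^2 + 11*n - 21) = (n^2 - 6*n + 8)/(n^2 + 6*n - 7)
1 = 1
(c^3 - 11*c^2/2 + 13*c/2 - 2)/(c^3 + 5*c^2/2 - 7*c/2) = (2*c^2 - 9*c + 4)/(c*(2*c + 7))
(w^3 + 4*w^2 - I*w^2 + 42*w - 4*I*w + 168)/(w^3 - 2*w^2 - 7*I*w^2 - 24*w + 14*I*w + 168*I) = (w + 6*I)/(w - 6)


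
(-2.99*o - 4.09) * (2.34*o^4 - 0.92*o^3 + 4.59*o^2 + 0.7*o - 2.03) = -6.9966*o^5 - 6.8198*o^4 - 9.9613*o^3 - 20.8661*o^2 + 3.2067*o + 8.3027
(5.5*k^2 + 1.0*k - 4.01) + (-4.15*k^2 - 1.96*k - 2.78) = 1.35*k^2 - 0.96*k - 6.79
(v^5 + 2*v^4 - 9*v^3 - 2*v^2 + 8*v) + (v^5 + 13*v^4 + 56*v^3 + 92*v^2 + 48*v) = 2*v^5 + 15*v^4 + 47*v^3 + 90*v^2 + 56*v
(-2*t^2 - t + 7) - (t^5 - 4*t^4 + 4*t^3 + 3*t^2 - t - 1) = -t^5 + 4*t^4 - 4*t^3 - 5*t^2 + 8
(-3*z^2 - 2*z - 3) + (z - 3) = -3*z^2 - z - 6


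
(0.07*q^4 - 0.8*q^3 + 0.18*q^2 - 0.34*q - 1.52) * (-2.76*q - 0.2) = -0.1932*q^5 + 2.194*q^4 - 0.3368*q^3 + 0.9024*q^2 + 4.2632*q + 0.304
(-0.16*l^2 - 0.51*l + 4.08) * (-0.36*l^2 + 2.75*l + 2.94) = 0.0576*l^4 - 0.2564*l^3 - 3.3417*l^2 + 9.7206*l + 11.9952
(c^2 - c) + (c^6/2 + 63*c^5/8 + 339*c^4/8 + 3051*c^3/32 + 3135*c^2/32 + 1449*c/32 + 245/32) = c^6/2 + 63*c^5/8 + 339*c^4/8 + 3051*c^3/32 + 3167*c^2/32 + 1417*c/32 + 245/32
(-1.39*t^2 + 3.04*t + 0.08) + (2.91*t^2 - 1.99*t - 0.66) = 1.52*t^2 + 1.05*t - 0.58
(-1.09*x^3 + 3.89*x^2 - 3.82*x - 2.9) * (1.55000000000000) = -1.6895*x^3 + 6.0295*x^2 - 5.921*x - 4.495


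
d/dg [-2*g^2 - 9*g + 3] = -4*g - 9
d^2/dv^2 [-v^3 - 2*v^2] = -6*v - 4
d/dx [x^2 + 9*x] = 2*x + 9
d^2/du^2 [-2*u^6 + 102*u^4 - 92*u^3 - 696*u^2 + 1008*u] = -60*u^4 + 1224*u^2 - 552*u - 1392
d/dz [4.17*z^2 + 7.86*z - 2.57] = 8.34*z + 7.86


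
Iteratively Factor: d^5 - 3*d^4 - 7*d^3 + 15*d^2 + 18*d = (d - 3)*(d^4 - 7*d^2 - 6*d) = (d - 3)*(d + 1)*(d^3 - d^2 - 6*d) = d*(d - 3)*(d + 1)*(d^2 - d - 6) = d*(d - 3)^2*(d + 1)*(d + 2)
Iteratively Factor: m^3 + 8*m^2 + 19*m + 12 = (m + 1)*(m^2 + 7*m + 12) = (m + 1)*(m + 3)*(m + 4)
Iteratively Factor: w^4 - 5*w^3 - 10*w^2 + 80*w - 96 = (w - 4)*(w^3 - w^2 - 14*w + 24) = (w - 4)*(w - 3)*(w^2 + 2*w - 8) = (w - 4)*(w - 3)*(w + 4)*(w - 2)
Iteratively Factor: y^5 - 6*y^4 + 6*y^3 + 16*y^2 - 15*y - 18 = (y - 2)*(y^4 - 4*y^3 - 2*y^2 + 12*y + 9) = (y - 3)*(y - 2)*(y^3 - y^2 - 5*y - 3) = (y - 3)*(y - 2)*(y + 1)*(y^2 - 2*y - 3) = (y - 3)^2*(y - 2)*(y + 1)*(y + 1)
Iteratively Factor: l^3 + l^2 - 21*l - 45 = (l - 5)*(l^2 + 6*l + 9) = (l - 5)*(l + 3)*(l + 3)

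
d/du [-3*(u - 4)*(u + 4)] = -6*u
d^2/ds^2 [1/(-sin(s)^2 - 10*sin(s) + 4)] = 2*(2*sin(s)^4 + 15*sin(s)^3 + 55*sin(s)^2 - 10*sin(s) - 104)/(sin(s)^2 + 10*sin(s) - 4)^3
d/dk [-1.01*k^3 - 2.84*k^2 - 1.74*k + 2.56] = -3.03*k^2 - 5.68*k - 1.74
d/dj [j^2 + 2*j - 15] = 2*j + 2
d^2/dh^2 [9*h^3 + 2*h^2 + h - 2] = 54*h + 4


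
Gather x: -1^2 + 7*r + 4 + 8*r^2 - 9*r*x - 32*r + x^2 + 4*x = 8*r^2 - 25*r + x^2 + x*(4 - 9*r) + 3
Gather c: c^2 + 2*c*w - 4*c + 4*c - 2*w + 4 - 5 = c^2 + 2*c*w - 2*w - 1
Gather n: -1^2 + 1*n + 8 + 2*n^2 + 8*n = 2*n^2 + 9*n + 7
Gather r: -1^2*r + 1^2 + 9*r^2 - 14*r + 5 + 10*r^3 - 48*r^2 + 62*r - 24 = 10*r^3 - 39*r^2 + 47*r - 18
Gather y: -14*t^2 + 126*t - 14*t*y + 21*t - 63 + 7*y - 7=-14*t^2 + 147*t + y*(7 - 14*t) - 70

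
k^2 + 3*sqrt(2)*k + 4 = (k + sqrt(2))*(k + 2*sqrt(2))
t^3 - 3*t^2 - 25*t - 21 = (t - 7)*(t + 1)*(t + 3)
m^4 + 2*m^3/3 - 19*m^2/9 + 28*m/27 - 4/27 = (m - 2/3)*(m - 1/3)^2*(m + 2)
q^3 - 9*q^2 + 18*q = q*(q - 6)*(q - 3)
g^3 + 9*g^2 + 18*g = g*(g + 3)*(g + 6)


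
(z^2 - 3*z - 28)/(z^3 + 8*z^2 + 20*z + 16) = (z - 7)/(z^2 + 4*z + 4)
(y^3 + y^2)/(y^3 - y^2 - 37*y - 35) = y^2/(y^2 - 2*y - 35)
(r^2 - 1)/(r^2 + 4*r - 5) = (r + 1)/(r + 5)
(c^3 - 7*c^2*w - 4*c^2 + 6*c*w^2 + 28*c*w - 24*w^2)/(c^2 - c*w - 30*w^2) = (c^2 - c*w - 4*c + 4*w)/(c + 5*w)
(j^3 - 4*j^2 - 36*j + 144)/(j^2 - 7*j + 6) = (j^2 + 2*j - 24)/(j - 1)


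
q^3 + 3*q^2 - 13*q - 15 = (q - 3)*(q + 1)*(q + 5)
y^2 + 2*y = y*(y + 2)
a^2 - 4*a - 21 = (a - 7)*(a + 3)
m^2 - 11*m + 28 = (m - 7)*(m - 4)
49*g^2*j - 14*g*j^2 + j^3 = j*(-7*g + j)^2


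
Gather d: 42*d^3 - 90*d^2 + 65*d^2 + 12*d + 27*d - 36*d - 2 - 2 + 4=42*d^3 - 25*d^2 + 3*d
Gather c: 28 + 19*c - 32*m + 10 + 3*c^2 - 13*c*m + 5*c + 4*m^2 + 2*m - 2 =3*c^2 + c*(24 - 13*m) + 4*m^2 - 30*m + 36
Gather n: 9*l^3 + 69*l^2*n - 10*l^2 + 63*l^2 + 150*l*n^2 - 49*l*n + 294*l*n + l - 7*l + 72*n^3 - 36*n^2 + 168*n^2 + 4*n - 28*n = 9*l^3 + 53*l^2 - 6*l + 72*n^3 + n^2*(150*l + 132) + n*(69*l^2 + 245*l - 24)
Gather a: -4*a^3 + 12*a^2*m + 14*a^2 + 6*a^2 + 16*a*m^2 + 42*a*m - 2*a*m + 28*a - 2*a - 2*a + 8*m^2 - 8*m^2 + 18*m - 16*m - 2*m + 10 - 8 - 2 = -4*a^3 + a^2*(12*m + 20) + a*(16*m^2 + 40*m + 24)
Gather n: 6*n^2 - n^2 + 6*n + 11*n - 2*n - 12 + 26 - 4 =5*n^2 + 15*n + 10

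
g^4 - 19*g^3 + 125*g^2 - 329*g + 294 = (g - 7)^2*(g - 3)*(g - 2)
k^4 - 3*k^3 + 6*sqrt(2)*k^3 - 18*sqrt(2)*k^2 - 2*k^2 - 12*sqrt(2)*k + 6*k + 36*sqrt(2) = (k - 3)*(k - sqrt(2))*(k + sqrt(2))*(k + 6*sqrt(2))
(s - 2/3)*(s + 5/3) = s^2 + s - 10/9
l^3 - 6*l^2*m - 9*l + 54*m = (l - 3)*(l + 3)*(l - 6*m)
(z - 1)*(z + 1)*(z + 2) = z^3 + 2*z^2 - z - 2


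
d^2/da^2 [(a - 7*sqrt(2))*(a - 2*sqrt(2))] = 2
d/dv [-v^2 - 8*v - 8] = -2*v - 8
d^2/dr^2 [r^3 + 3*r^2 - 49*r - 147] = 6*r + 6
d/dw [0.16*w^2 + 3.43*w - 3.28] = 0.32*w + 3.43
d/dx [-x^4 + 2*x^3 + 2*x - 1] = -4*x^3 + 6*x^2 + 2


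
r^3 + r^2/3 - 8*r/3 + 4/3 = (r - 1)*(r - 2/3)*(r + 2)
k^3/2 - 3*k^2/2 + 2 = (k/2 + 1/2)*(k - 2)^2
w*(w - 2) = w^2 - 2*w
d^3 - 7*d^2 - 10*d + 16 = (d - 8)*(d - 1)*(d + 2)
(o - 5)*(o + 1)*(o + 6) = o^3 + 2*o^2 - 29*o - 30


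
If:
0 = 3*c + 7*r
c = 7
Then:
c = 7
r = -3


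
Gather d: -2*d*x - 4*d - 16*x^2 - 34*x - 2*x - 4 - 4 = d*(-2*x - 4) - 16*x^2 - 36*x - 8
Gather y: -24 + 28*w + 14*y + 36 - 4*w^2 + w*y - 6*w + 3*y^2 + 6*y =-4*w^2 + 22*w + 3*y^2 + y*(w + 20) + 12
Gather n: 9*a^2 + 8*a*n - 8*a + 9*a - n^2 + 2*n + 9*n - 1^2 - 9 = 9*a^2 + a - n^2 + n*(8*a + 11) - 10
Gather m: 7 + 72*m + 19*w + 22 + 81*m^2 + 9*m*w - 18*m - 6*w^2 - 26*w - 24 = 81*m^2 + m*(9*w + 54) - 6*w^2 - 7*w + 5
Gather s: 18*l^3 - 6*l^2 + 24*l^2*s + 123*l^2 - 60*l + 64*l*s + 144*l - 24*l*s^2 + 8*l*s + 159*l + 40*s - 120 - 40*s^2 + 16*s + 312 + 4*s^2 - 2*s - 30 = 18*l^3 + 117*l^2 + 243*l + s^2*(-24*l - 36) + s*(24*l^2 + 72*l + 54) + 162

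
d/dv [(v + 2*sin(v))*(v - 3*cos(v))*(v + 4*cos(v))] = -(v + 2*sin(v))*(v - 3*cos(v))*(4*sin(v) - 1) + (v + 2*sin(v))*(v + 4*cos(v))*(3*sin(v) + 1) + (v - 3*cos(v))*(v + 4*cos(v))*(2*cos(v) + 1)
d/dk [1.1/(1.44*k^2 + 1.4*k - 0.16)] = (-3.168*k - 1.54)/(1.44*k^2 + 1.4*k - 0.16)^2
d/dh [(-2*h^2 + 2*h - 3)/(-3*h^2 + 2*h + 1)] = 2*(h^2 - 11*h + 4)/(9*h^4 - 12*h^3 - 2*h^2 + 4*h + 1)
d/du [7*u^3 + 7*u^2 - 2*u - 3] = 21*u^2 + 14*u - 2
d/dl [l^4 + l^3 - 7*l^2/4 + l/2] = 4*l^3 + 3*l^2 - 7*l/2 + 1/2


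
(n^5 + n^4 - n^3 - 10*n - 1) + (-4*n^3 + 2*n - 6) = n^5 + n^4 - 5*n^3 - 8*n - 7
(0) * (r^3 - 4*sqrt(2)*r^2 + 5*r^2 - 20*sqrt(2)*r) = 0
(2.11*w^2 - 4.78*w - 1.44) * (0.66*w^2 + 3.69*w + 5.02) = 1.3926*w^4 + 4.6311*w^3 - 7.9964*w^2 - 29.3092*w - 7.2288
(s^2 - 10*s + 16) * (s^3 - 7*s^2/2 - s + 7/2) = s^5 - 27*s^4/2 + 50*s^3 - 85*s^2/2 - 51*s + 56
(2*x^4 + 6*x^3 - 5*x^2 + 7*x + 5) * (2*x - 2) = 4*x^5 + 8*x^4 - 22*x^3 + 24*x^2 - 4*x - 10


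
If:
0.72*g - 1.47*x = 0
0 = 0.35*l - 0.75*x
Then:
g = 2.04166666666667*x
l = 2.14285714285714*x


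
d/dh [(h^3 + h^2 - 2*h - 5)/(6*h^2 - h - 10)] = (6*h^4 - 2*h^3 - 19*h^2 + 40*h + 15)/(36*h^4 - 12*h^3 - 119*h^2 + 20*h + 100)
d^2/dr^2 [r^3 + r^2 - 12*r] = 6*r + 2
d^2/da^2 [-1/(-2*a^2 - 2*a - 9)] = 4*(-2*a^2 - 2*a + 2*(2*a + 1)^2 - 9)/(2*a^2 + 2*a + 9)^3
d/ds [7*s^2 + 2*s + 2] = 14*s + 2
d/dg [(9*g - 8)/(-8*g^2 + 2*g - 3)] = (72*g^2 - 128*g - 11)/(64*g^4 - 32*g^3 + 52*g^2 - 12*g + 9)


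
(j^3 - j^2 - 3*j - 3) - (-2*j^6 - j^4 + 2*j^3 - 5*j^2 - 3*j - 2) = 2*j^6 + j^4 - j^3 + 4*j^2 - 1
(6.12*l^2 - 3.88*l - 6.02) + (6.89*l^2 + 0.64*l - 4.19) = 13.01*l^2 - 3.24*l - 10.21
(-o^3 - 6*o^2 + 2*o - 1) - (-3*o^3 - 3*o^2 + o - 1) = 2*o^3 - 3*o^2 + o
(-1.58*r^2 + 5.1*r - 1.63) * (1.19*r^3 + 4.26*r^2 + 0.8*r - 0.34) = -1.8802*r^5 - 0.661800000000001*r^4 + 18.5223*r^3 - 2.3266*r^2 - 3.038*r + 0.5542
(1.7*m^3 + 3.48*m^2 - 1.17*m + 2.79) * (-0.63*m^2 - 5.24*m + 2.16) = -1.071*m^5 - 11.1004*m^4 - 13.8261*m^3 + 11.8899*m^2 - 17.1468*m + 6.0264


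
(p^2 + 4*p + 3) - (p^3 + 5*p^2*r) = -p^3 - 5*p^2*r + p^2 + 4*p + 3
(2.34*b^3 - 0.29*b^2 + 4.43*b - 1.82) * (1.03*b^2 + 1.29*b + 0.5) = 2.4102*b^5 + 2.7199*b^4 + 5.3588*b^3 + 3.6951*b^2 - 0.1328*b - 0.91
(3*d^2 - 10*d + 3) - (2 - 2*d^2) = 5*d^2 - 10*d + 1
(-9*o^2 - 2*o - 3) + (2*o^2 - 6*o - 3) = -7*o^2 - 8*o - 6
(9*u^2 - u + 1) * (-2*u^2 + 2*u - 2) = -18*u^4 + 20*u^3 - 22*u^2 + 4*u - 2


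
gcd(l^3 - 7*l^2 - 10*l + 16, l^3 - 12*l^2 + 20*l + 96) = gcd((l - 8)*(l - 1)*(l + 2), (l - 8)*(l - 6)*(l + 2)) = l^2 - 6*l - 16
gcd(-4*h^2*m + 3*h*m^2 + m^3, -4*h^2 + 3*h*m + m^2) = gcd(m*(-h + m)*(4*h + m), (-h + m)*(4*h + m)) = 4*h^2 - 3*h*m - m^2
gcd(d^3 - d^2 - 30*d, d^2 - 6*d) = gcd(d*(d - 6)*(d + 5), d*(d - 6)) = d^2 - 6*d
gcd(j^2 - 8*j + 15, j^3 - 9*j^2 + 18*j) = j - 3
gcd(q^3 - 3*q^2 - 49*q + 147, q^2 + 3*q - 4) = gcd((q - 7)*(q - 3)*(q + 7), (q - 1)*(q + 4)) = 1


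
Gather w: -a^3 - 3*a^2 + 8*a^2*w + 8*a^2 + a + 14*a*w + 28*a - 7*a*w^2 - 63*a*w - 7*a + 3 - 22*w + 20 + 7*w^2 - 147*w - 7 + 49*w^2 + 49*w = -a^3 + 5*a^2 + 22*a + w^2*(56 - 7*a) + w*(8*a^2 - 49*a - 120) + 16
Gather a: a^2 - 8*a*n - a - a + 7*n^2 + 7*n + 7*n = a^2 + a*(-8*n - 2) + 7*n^2 + 14*n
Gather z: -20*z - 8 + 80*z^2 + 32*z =80*z^2 + 12*z - 8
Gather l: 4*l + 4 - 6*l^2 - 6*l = -6*l^2 - 2*l + 4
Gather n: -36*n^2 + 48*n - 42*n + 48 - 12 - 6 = -36*n^2 + 6*n + 30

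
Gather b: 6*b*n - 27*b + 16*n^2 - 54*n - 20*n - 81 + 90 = b*(6*n - 27) + 16*n^2 - 74*n + 9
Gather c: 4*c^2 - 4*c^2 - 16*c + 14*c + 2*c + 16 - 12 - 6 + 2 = 0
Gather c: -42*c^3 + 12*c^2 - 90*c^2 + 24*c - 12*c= -42*c^3 - 78*c^2 + 12*c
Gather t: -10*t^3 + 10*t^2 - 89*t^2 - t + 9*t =-10*t^3 - 79*t^2 + 8*t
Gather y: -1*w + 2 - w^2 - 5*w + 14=-w^2 - 6*w + 16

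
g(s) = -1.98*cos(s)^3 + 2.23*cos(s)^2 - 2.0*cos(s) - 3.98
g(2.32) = -0.96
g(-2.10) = -2.15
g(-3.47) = 1.59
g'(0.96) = 1.14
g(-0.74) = -5.04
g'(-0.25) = -0.81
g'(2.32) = 5.71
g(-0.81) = -4.95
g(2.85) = 1.72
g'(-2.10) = -4.98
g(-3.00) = 2.11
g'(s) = 5.94*sin(s)*cos(s)^2 - 4.46*sin(s)*cos(s) + 2.0*sin(s)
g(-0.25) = -5.63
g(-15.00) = -0.31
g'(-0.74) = -1.31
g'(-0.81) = -1.27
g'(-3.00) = -1.73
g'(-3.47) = 3.72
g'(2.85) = 3.37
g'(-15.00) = -5.73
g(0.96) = -4.77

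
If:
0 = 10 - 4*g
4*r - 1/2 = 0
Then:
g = 5/2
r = 1/8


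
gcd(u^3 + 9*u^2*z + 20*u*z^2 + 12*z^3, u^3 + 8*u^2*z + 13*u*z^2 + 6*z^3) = u^2 + 7*u*z + 6*z^2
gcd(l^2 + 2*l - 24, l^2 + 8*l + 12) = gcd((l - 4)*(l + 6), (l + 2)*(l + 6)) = l + 6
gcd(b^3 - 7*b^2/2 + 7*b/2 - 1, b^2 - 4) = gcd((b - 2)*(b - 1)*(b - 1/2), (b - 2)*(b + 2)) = b - 2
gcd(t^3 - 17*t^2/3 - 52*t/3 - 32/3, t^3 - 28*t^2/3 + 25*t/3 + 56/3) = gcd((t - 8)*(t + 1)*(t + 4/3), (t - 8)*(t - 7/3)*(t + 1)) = t^2 - 7*t - 8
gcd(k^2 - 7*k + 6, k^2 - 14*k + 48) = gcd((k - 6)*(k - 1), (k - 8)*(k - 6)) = k - 6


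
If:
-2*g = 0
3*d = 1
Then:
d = 1/3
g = 0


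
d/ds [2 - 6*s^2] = -12*s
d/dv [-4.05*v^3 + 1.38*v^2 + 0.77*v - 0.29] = -12.15*v^2 + 2.76*v + 0.77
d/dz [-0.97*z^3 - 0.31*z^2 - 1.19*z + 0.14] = -2.91*z^2 - 0.62*z - 1.19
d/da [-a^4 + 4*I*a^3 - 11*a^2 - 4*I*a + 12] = -4*a^3 + 12*I*a^2 - 22*a - 4*I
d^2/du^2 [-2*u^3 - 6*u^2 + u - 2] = -12*u - 12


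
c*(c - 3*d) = c^2 - 3*c*d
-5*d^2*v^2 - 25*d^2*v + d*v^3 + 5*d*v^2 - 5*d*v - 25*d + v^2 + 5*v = (-5*d + v)*(v + 5)*(d*v + 1)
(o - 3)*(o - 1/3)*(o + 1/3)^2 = o^4 - 8*o^3/3 - 10*o^2/9 + 8*o/27 + 1/9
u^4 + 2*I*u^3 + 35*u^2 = u^2*(u - 5*I)*(u + 7*I)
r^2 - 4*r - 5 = (r - 5)*(r + 1)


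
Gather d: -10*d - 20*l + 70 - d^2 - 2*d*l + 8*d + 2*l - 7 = -d^2 + d*(-2*l - 2) - 18*l + 63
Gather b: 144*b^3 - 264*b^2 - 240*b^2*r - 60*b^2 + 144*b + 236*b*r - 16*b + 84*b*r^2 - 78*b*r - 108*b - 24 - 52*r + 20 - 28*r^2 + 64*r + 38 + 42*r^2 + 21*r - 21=144*b^3 + b^2*(-240*r - 324) + b*(84*r^2 + 158*r + 20) + 14*r^2 + 33*r + 13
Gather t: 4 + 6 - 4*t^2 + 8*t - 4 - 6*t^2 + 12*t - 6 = -10*t^2 + 20*t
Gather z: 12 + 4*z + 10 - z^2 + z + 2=-z^2 + 5*z + 24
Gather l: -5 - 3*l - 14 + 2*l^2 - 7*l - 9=2*l^2 - 10*l - 28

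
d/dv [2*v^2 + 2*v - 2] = 4*v + 2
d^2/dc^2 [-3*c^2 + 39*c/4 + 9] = -6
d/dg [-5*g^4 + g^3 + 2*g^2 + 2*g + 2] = -20*g^3 + 3*g^2 + 4*g + 2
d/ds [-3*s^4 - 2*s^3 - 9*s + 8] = -12*s^3 - 6*s^2 - 9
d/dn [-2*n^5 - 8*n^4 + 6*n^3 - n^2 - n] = -10*n^4 - 32*n^3 + 18*n^2 - 2*n - 1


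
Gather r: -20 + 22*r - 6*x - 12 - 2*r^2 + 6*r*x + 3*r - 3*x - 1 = -2*r^2 + r*(6*x + 25) - 9*x - 33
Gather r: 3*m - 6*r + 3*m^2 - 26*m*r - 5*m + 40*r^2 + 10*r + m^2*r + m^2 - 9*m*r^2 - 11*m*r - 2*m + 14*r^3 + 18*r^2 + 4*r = 4*m^2 - 4*m + 14*r^3 + r^2*(58 - 9*m) + r*(m^2 - 37*m + 8)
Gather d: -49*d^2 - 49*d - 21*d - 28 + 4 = -49*d^2 - 70*d - 24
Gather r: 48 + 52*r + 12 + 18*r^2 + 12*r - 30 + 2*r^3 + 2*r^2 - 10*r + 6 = 2*r^3 + 20*r^2 + 54*r + 36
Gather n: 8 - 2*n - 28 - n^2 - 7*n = -n^2 - 9*n - 20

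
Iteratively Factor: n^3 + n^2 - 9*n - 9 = (n + 1)*(n^2 - 9) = (n + 1)*(n + 3)*(n - 3)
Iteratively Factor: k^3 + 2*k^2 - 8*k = (k - 2)*(k^2 + 4*k) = (k - 2)*(k + 4)*(k)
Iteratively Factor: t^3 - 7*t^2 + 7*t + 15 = (t - 5)*(t^2 - 2*t - 3) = (t - 5)*(t - 3)*(t + 1)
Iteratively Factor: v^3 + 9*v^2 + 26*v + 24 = (v + 2)*(v^2 + 7*v + 12) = (v + 2)*(v + 3)*(v + 4)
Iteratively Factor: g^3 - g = (g)*(g^2 - 1) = g*(g + 1)*(g - 1)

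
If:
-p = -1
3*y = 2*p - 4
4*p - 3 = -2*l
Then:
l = -1/2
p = 1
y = -2/3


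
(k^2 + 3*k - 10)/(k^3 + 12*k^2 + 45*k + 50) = (k - 2)/(k^2 + 7*k + 10)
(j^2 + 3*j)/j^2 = (j + 3)/j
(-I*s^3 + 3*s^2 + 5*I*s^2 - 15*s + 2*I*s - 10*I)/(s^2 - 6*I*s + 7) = (-I*s^2 + s*(2 + 5*I) - 10)/(s - 7*I)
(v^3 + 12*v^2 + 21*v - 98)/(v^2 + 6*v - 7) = (v^2 + 5*v - 14)/(v - 1)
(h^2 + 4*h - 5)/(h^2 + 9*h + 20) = (h - 1)/(h + 4)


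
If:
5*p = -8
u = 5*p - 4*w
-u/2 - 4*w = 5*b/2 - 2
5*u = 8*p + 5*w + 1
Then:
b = 2064/625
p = -8/5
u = -436/125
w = -141/125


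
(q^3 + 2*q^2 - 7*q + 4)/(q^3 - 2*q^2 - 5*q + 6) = (q^2 + 3*q - 4)/(q^2 - q - 6)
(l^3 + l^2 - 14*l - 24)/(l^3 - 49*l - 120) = (l^2 - 2*l - 8)/(l^2 - 3*l - 40)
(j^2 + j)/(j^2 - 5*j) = (j + 1)/(j - 5)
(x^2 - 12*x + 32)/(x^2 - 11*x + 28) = (x - 8)/(x - 7)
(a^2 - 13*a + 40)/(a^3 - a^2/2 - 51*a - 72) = 2*(a - 5)/(2*a^2 + 15*a + 18)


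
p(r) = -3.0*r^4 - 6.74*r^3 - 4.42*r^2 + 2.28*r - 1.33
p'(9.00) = -10463.10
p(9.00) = -24935.29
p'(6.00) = -3370.68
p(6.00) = -5490.61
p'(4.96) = -2003.30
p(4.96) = -2736.92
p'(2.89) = -481.80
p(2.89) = -403.62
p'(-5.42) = 1366.84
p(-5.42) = -1659.31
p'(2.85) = -464.94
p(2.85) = -384.68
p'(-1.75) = 20.14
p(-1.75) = -10.87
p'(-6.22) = 2162.69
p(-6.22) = -3054.97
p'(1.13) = -50.84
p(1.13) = -19.01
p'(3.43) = -750.17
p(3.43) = -732.73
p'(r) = -12.0*r^3 - 20.22*r^2 - 8.84*r + 2.28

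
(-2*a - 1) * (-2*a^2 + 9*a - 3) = 4*a^3 - 16*a^2 - 3*a + 3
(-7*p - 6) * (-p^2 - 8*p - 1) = 7*p^3 + 62*p^2 + 55*p + 6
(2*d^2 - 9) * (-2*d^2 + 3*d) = -4*d^4 + 6*d^3 + 18*d^2 - 27*d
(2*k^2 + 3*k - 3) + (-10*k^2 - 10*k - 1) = -8*k^2 - 7*k - 4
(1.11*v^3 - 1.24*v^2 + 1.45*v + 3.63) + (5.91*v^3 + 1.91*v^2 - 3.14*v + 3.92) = 7.02*v^3 + 0.67*v^2 - 1.69*v + 7.55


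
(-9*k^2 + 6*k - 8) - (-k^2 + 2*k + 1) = -8*k^2 + 4*k - 9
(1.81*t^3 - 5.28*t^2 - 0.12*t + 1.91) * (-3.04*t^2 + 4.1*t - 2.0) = -5.5024*t^5 + 23.4722*t^4 - 24.9032*t^3 + 4.2616*t^2 + 8.071*t - 3.82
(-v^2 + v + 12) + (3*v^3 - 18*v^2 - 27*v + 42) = 3*v^3 - 19*v^2 - 26*v + 54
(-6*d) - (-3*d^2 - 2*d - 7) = 3*d^2 - 4*d + 7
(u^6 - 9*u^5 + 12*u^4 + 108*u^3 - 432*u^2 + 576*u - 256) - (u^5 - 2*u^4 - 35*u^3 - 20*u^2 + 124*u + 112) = u^6 - 10*u^5 + 14*u^4 + 143*u^3 - 412*u^2 + 452*u - 368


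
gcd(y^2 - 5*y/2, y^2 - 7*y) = y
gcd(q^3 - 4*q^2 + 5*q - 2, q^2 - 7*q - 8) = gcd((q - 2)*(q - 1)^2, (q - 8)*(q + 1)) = 1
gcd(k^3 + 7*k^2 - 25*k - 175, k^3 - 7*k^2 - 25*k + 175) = k^2 - 25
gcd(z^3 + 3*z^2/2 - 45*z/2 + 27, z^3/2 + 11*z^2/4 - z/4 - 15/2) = z - 3/2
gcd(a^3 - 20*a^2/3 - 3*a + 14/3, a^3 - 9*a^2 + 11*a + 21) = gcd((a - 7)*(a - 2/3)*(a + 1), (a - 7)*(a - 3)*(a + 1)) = a^2 - 6*a - 7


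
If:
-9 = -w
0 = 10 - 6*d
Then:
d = 5/3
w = 9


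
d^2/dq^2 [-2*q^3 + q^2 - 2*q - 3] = 2 - 12*q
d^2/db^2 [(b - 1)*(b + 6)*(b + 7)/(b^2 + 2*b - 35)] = 88/(b^3 - 15*b^2 + 75*b - 125)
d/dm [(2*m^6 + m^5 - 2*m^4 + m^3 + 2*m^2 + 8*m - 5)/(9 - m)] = (-10*m^6 + 104*m^5 + 51*m^4 - 74*m^3 + 25*m^2 + 36*m + 67)/(m^2 - 18*m + 81)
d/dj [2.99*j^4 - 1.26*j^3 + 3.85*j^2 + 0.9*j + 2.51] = 11.96*j^3 - 3.78*j^2 + 7.7*j + 0.9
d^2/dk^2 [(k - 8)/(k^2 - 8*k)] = 2/k^3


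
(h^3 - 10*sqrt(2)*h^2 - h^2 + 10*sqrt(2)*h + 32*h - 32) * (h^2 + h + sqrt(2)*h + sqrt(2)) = h^5 - 9*sqrt(2)*h^4 + 11*h^3 + 41*sqrt(2)*h^2 - 12*h - 32*sqrt(2)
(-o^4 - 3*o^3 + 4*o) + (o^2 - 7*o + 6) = -o^4 - 3*o^3 + o^2 - 3*o + 6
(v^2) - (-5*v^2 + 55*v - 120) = 6*v^2 - 55*v + 120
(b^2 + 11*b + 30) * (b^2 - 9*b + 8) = b^4 + 2*b^3 - 61*b^2 - 182*b + 240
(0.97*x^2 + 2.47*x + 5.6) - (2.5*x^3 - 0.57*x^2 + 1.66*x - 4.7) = -2.5*x^3 + 1.54*x^2 + 0.81*x + 10.3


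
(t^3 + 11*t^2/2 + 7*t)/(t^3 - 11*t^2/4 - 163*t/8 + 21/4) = 4*t*(t + 2)/(4*t^2 - 25*t + 6)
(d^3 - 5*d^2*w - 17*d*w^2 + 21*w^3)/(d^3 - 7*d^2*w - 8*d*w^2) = (-d^3 + 5*d^2*w + 17*d*w^2 - 21*w^3)/(d*(-d^2 + 7*d*w + 8*w^2))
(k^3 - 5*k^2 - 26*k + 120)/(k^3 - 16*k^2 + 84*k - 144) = (k + 5)/(k - 6)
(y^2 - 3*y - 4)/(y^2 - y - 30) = (-y^2 + 3*y + 4)/(-y^2 + y + 30)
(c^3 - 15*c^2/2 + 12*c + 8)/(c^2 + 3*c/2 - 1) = (2*c^3 - 15*c^2 + 24*c + 16)/(2*c^2 + 3*c - 2)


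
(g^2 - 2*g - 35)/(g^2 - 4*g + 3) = (g^2 - 2*g - 35)/(g^2 - 4*g + 3)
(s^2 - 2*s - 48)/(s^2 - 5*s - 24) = (s + 6)/(s + 3)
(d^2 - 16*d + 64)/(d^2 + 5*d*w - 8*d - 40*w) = (d - 8)/(d + 5*w)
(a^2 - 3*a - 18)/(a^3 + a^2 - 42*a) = (a + 3)/(a*(a + 7))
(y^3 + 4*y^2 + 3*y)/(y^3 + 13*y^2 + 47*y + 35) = y*(y + 3)/(y^2 + 12*y + 35)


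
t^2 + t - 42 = (t - 6)*(t + 7)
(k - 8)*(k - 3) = k^2 - 11*k + 24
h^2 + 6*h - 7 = (h - 1)*(h + 7)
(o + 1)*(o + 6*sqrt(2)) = o^2 + o + 6*sqrt(2)*o + 6*sqrt(2)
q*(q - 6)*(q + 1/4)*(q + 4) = q^4 - 7*q^3/4 - 49*q^2/2 - 6*q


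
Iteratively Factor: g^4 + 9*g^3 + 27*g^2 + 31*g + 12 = (g + 1)*(g^3 + 8*g^2 + 19*g + 12) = (g + 1)*(g + 3)*(g^2 + 5*g + 4) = (g + 1)*(g + 3)*(g + 4)*(g + 1)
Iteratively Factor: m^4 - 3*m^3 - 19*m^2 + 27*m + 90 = (m + 2)*(m^3 - 5*m^2 - 9*m + 45) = (m - 3)*(m + 2)*(m^2 - 2*m - 15) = (m - 3)*(m + 2)*(m + 3)*(m - 5)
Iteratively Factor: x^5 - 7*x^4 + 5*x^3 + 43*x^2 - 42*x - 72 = (x + 2)*(x^4 - 9*x^3 + 23*x^2 - 3*x - 36) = (x - 3)*(x + 2)*(x^3 - 6*x^2 + 5*x + 12) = (x - 3)^2*(x + 2)*(x^2 - 3*x - 4) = (x - 4)*(x - 3)^2*(x + 2)*(x + 1)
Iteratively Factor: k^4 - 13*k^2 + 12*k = (k - 3)*(k^3 + 3*k^2 - 4*k) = (k - 3)*(k + 4)*(k^2 - k) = (k - 3)*(k - 1)*(k + 4)*(k)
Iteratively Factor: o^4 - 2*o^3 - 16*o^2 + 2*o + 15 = (o - 1)*(o^3 - o^2 - 17*o - 15) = (o - 5)*(o - 1)*(o^2 + 4*o + 3) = (o - 5)*(o - 1)*(o + 3)*(o + 1)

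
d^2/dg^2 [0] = 0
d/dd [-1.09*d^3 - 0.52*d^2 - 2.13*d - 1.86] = -3.27*d^2 - 1.04*d - 2.13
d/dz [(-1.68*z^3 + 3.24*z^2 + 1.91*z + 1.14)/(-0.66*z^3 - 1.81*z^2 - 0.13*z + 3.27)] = (5.1792*z^4 + 2.958*z^3 - 11.1877*z^2 + 25.3164*z + 6.3939)/(0.4356*z^6 + 2.3892*z^5 + 3.4477*z^4 - 3.8458*z^3 - 11.8205*z^2 - 0.8502*z + 10.6929)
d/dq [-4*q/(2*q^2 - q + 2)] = 8*(q^2 - 1)/(4*q^4 - 4*q^3 + 9*q^2 - 4*q + 4)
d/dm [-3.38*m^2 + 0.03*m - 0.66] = 0.03 - 6.76*m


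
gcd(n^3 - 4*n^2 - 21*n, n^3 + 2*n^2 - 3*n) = n^2 + 3*n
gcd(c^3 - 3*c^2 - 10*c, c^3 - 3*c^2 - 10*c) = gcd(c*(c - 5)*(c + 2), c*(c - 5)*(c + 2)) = c^3 - 3*c^2 - 10*c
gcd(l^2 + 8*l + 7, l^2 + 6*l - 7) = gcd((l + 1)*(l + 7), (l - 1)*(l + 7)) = l + 7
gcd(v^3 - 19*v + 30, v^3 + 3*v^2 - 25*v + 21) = v - 3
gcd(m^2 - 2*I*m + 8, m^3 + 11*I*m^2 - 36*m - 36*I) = m + 2*I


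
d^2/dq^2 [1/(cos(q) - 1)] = (sin(q)^2 - cos(q) + 1)/(cos(q) - 1)^3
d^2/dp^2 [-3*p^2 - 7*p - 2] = -6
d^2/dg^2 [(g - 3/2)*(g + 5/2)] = 2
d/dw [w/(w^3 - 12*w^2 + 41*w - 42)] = (w^3 - 12*w^2 - w*(3*w^2 - 24*w + 41) + 41*w - 42)/(w^3 - 12*w^2 + 41*w - 42)^2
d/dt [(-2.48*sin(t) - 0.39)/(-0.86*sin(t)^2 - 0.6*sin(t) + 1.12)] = (-0.6708*sin(t) + 1.0664*cos(2*t) - 4.078)*cos(t)/(0.86*sin(t)^2 + 0.6*sin(t) - 1.12)^2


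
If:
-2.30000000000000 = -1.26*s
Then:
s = 1.83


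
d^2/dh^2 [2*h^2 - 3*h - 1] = 4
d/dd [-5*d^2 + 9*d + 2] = 9 - 10*d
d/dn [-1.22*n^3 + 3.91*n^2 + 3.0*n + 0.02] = -3.66*n^2 + 7.82*n + 3.0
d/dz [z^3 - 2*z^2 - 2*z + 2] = 3*z^2 - 4*z - 2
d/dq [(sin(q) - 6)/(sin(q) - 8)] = -2*cos(q)/(sin(q) - 8)^2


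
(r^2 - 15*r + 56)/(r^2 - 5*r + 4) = (r^2 - 15*r + 56)/(r^2 - 5*r + 4)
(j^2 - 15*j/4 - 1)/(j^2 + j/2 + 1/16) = 4*(j - 4)/(4*j + 1)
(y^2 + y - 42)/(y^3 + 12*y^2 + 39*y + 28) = (y - 6)/(y^2 + 5*y + 4)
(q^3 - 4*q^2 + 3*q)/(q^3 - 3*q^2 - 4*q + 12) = q*(q - 1)/(q^2 - 4)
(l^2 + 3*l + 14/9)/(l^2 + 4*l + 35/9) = (3*l + 2)/(3*l + 5)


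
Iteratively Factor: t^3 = (t)*(t^2) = t^2*(t)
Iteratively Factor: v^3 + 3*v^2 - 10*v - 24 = (v - 3)*(v^2 + 6*v + 8) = (v - 3)*(v + 4)*(v + 2)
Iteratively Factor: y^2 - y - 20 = (y + 4)*(y - 5)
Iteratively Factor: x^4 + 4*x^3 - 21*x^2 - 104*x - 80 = (x + 4)*(x^3 - 21*x - 20) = (x + 1)*(x + 4)*(x^2 - x - 20) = (x - 5)*(x + 1)*(x + 4)*(x + 4)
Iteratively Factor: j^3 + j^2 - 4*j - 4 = (j + 1)*(j^2 - 4) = (j + 1)*(j + 2)*(j - 2)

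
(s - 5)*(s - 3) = s^2 - 8*s + 15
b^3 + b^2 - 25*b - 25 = (b - 5)*(b + 1)*(b + 5)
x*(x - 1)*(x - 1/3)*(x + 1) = x^4 - x^3/3 - x^2 + x/3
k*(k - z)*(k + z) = k^3 - k*z^2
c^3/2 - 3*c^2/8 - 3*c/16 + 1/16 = (c/2 + 1/4)*(c - 1)*(c - 1/4)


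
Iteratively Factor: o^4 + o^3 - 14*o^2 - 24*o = (o + 2)*(o^3 - o^2 - 12*o) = (o - 4)*(o + 2)*(o^2 + 3*o) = o*(o - 4)*(o + 2)*(o + 3)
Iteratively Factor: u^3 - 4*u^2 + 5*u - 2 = (u - 1)*(u^2 - 3*u + 2) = (u - 1)^2*(u - 2)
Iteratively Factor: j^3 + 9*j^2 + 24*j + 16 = (j + 4)*(j^2 + 5*j + 4) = (j + 1)*(j + 4)*(j + 4)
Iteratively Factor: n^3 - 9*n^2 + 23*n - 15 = (n - 3)*(n^2 - 6*n + 5) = (n - 3)*(n - 1)*(n - 5)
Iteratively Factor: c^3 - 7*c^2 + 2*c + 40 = (c - 5)*(c^2 - 2*c - 8) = (c - 5)*(c + 2)*(c - 4)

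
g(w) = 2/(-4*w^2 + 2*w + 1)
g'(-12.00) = 0.00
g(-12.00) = 0.00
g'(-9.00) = 0.00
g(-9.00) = -0.00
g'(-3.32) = -0.02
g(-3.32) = -0.04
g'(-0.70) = -2.73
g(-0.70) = -0.85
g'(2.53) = 0.10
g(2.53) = -0.10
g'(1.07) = 6.33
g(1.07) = -1.39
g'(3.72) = 0.03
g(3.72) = -0.04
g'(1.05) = 7.46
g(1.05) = -1.53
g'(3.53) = 0.03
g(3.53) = -0.05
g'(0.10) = -1.78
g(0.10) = 1.72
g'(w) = 2*(8*w - 2)/(-4*w^2 + 2*w + 1)^2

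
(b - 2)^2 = b^2 - 4*b + 4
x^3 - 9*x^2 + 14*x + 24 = (x - 6)*(x - 4)*(x + 1)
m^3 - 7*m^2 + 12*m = m*(m - 4)*(m - 3)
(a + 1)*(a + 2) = a^2 + 3*a + 2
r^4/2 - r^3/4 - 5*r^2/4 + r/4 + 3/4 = (r/2 + 1/2)*(r - 3/2)*(r - 1)*(r + 1)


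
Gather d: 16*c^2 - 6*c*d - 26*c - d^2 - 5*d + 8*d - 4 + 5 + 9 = 16*c^2 - 26*c - d^2 + d*(3 - 6*c) + 10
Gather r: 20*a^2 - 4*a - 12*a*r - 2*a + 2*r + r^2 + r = 20*a^2 - 6*a + r^2 + r*(3 - 12*a)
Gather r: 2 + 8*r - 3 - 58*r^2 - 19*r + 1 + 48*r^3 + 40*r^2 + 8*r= 48*r^3 - 18*r^2 - 3*r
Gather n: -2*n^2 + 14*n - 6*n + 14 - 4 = -2*n^2 + 8*n + 10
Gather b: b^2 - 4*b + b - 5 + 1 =b^2 - 3*b - 4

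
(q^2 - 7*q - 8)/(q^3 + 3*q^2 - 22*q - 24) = (q - 8)/(q^2 + 2*q - 24)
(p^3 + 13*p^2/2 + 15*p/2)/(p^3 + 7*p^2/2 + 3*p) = (p + 5)/(p + 2)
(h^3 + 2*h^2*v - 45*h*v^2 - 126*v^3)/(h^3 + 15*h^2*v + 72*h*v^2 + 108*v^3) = (h - 7*v)/(h + 6*v)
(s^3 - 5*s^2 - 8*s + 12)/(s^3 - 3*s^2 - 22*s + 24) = (s + 2)/(s + 4)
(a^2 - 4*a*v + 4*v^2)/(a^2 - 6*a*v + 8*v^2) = (-a + 2*v)/(-a + 4*v)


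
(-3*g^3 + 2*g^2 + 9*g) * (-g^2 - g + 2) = 3*g^5 + g^4 - 17*g^3 - 5*g^2 + 18*g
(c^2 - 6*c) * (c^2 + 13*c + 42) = c^4 + 7*c^3 - 36*c^2 - 252*c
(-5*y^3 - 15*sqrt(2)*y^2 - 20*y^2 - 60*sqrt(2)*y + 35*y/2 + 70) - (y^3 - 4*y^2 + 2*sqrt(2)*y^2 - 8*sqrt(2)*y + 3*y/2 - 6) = -6*y^3 - 17*sqrt(2)*y^2 - 16*y^2 - 52*sqrt(2)*y + 16*y + 76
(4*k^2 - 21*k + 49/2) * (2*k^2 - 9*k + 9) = 8*k^4 - 78*k^3 + 274*k^2 - 819*k/2 + 441/2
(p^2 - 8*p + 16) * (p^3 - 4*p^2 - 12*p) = p^5 - 12*p^4 + 36*p^3 + 32*p^2 - 192*p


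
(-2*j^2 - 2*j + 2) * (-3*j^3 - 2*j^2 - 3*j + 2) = 6*j^5 + 10*j^4 + 4*j^3 - 2*j^2 - 10*j + 4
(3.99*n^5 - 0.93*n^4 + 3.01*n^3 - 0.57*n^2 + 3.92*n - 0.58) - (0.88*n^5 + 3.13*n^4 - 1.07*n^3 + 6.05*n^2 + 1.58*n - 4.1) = 3.11*n^5 - 4.06*n^4 + 4.08*n^3 - 6.62*n^2 + 2.34*n + 3.52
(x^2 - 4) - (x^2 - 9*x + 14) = 9*x - 18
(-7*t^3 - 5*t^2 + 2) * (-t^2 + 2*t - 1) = 7*t^5 - 9*t^4 - 3*t^3 + 3*t^2 + 4*t - 2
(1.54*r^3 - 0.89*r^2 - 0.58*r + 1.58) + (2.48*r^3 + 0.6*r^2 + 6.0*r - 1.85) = 4.02*r^3 - 0.29*r^2 + 5.42*r - 0.27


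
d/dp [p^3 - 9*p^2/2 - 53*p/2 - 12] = 3*p^2 - 9*p - 53/2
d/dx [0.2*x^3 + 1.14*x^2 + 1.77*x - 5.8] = 0.6*x^2 + 2.28*x + 1.77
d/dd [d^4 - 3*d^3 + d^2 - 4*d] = 4*d^3 - 9*d^2 + 2*d - 4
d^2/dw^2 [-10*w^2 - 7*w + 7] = -20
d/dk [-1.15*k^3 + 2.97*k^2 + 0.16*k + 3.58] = -3.45*k^2 + 5.94*k + 0.16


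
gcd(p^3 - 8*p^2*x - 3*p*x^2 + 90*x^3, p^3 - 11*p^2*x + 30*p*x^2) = p^2 - 11*p*x + 30*x^2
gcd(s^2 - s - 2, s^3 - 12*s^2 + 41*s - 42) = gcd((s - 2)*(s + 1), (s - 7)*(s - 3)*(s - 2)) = s - 2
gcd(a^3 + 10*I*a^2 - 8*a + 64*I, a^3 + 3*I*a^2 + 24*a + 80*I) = a + 4*I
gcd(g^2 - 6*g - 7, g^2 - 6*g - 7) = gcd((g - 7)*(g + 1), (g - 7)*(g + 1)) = g^2 - 6*g - 7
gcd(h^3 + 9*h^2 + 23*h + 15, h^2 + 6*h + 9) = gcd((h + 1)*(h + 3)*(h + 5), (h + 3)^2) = h + 3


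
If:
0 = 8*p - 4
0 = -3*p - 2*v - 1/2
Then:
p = 1/2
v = -1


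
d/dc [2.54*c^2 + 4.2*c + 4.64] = 5.08*c + 4.2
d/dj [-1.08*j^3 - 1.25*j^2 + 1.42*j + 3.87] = -3.24*j^2 - 2.5*j + 1.42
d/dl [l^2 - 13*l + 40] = 2*l - 13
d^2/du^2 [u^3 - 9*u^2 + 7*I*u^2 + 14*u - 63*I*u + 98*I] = 6*u - 18 + 14*I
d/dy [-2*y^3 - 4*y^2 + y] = -6*y^2 - 8*y + 1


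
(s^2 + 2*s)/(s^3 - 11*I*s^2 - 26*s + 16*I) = s*(s + 2)/(s^3 - 11*I*s^2 - 26*s + 16*I)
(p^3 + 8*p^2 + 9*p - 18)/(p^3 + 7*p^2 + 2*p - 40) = (p^3 + 8*p^2 + 9*p - 18)/(p^3 + 7*p^2 + 2*p - 40)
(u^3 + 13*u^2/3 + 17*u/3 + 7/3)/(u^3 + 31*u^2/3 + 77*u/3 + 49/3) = (u + 1)/(u + 7)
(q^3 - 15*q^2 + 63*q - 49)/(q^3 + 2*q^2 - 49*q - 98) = (q^2 - 8*q + 7)/(q^2 + 9*q + 14)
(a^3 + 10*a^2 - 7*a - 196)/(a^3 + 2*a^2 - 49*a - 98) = (a^2 + 3*a - 28)/(a^2 - 5*a - 14)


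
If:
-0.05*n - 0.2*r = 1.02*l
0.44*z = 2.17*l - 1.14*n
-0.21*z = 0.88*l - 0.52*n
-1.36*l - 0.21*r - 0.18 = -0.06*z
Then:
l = -1.01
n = -1.82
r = 5.60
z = -0.27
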